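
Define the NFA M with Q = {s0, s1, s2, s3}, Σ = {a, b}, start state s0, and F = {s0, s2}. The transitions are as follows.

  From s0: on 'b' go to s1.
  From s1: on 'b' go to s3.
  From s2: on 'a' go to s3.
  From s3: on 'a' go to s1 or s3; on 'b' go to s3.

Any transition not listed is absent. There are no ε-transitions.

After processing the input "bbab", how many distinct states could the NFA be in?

1

Start in {s0}.
Read 'b': s0→{s1}; now {s1}.
Read 'b': s1→{s3}; now {s3}.
Read 'a': s3→{s1, s3}; now {s1, s3}.
Read 'b': s1→{s3}, s3→{s3}; now {s3}.
That set has 1 state.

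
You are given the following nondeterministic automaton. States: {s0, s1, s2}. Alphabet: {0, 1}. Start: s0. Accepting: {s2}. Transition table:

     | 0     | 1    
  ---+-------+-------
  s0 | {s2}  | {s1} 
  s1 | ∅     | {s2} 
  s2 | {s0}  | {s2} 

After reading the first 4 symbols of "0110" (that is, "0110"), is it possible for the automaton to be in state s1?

No

Start in {s0}.
Read '0': s0→{s2}; now {s2}.
Read '1': s2→{s2}; now {s2}.
Read '1': s2→{s2}; now {s2}.
Read '0': s2→{s0}; now {s0}.
State s1 is not in {s0}.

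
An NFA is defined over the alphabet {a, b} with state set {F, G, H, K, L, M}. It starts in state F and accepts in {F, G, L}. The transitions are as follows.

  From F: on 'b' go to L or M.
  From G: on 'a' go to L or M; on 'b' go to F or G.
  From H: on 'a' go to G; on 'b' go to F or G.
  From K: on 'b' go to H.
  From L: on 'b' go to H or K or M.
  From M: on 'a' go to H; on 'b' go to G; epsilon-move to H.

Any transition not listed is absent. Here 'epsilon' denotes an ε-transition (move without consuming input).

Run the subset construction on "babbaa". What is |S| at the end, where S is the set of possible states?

4

Start in {F}.
Read 'b': {F} → {H, L, M}.
Read 'a': {H, L, M} → {G, H}.
Read 'b': {G, H} → {F, G}.
Read 'b': {F, G} → {F, G, H, L, M}.
Read 'a': {F, G, H, L, M} → {G, H, L, M}.
Read 'a': {G, H, L, M} → {G, H, L, M}.
That set has 4 states.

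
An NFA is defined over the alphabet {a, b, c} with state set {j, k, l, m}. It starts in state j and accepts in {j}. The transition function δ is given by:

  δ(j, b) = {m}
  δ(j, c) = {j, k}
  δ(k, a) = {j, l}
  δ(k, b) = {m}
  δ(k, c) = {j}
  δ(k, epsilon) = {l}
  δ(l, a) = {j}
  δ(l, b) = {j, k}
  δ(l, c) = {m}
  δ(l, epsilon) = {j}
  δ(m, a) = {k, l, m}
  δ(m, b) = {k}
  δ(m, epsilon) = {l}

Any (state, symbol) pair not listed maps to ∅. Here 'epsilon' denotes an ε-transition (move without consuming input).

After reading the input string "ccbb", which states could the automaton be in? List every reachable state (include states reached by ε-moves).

Start in {j}.
Read 'c': j→{j, k}; union {j, k}; ε-closure = {j, k, l}.
Read 'c': j→{j, k}, k→{j}, l→{m}; union {j, k, m}; ε-closure = {j, k, l, m}.
Read 'b': j→{m}, k→{m}, l→{j, k}, m→{k}; union {j, k, m}; ε-closure = {j, k, l, m}.
Read 'b': j→{m}, k→{m}, l→{j, k}, m→{k}; union {j, k, m}; ε-closure = {j, k, l, m}.

{j, k, l, m}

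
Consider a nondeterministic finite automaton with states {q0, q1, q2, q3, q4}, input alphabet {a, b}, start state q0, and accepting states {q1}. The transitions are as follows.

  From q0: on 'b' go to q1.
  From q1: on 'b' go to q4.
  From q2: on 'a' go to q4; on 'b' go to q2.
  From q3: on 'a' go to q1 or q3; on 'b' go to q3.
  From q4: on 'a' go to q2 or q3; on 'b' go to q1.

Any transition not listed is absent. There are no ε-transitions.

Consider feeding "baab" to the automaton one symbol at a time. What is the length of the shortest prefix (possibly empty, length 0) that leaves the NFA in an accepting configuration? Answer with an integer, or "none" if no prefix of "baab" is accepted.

1

Start in {q0}.
Read 'b': {q0} → {q1}.
None of the earlier sets intersect F, but {q1} does.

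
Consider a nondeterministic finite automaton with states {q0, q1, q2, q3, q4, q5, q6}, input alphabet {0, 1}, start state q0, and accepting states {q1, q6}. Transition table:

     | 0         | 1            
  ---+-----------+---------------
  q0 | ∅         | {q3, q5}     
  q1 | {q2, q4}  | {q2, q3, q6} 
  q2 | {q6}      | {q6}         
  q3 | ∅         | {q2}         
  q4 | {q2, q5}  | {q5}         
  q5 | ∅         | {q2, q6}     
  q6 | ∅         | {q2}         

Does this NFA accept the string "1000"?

Start in {q0}.
Read '1': q0→{q3, q5}; now {q3, q5}.
Read '0': q3→∅, q5→∅; now ∅.
The set is empty and remains empty for the remaining 2 symbols.
The final set ∅ contains no accepting state.

No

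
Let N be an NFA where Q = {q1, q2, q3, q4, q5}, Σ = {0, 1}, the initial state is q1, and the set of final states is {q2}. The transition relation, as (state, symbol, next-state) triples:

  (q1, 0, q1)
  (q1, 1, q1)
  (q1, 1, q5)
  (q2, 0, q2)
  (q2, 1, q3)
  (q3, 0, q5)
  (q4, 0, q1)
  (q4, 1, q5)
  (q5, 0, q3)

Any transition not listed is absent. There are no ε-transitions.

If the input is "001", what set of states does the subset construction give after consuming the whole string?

Start in {q1}.
Read '0': {q1} → {q1}.
Read '0': {q1} → {q1}.
Read '1': {q1} → {q1, q5}.

{q1, q5}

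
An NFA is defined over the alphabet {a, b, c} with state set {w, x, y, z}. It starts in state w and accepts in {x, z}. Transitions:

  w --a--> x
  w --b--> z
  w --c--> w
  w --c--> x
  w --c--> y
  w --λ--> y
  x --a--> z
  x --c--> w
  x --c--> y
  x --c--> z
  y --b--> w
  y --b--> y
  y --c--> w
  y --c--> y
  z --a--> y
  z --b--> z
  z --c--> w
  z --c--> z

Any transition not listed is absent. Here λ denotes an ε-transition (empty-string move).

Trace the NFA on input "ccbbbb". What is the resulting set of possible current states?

{w, y, z}

Start: ε-closure({w}) = {w, y}.
Read 'c': w→{w, x, y}, y→{w, y}; now {w, x, y}.
Read 'c': w→{w, x, y}, x→{w, y, z}, y→{w, y}; now {w, x, y, z}.
Read 'b': w→{z}, x→∅, y→{w, y}, z→{z}; now {w, y, z}.
Read 'b': w→{z}, y→{w, y}, z→{z}; now {w, y, z}.
Read 'b': w→{z}, y→{w, y}, z→{z}; now {w, y, z}.
Read 'b': w→{z}, y→{w, y}, z→{z}; now {w, y, z}.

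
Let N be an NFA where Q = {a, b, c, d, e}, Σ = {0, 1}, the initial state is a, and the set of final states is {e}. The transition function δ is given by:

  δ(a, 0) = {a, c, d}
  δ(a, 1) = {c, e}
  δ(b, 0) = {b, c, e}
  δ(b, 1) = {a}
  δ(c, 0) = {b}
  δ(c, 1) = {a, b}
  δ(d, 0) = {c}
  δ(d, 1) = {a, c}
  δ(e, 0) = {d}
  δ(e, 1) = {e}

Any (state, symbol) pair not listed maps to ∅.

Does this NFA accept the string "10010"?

Yes

Start in {a}.
Read '1': a→{c, e}; now {c, e}.
Read '0': c→{b}, e→{d}; now {b, d}.
Read '0': b→{b, c, e}, d→{c}; now {b, c, e}.
Read '1': b→{a}, c→{a, b}, e→{e}; now {a, b, e}.
Read '0': a→{a, c, d}, b→{b, c, e}, e→{d}; now {a, b, c, d, e}.
The final set {a, b, c, d, e} contains the accepting state e.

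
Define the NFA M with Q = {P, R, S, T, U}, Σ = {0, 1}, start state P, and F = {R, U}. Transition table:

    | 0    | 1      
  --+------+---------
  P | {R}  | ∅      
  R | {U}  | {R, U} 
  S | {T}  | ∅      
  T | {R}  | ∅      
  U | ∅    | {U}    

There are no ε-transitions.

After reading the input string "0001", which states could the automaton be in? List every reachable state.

Start in {P}.
Read '0': {P} → {R}.
Read '0': {R} → {U}.
Read '0': {U} → ∅.
The set is empty and remains empty for the remaining 1 symbol.

∅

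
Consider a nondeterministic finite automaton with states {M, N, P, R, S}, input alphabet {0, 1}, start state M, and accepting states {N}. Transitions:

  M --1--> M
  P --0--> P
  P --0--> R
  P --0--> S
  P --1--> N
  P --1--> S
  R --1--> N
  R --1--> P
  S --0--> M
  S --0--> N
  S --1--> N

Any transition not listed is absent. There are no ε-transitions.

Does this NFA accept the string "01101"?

No

Start in {M}.
Read '0': M→∅; now ∅.
The set is empty and remains empty for the remaining 4 symbols.
The final set ∅ contains no accepting state.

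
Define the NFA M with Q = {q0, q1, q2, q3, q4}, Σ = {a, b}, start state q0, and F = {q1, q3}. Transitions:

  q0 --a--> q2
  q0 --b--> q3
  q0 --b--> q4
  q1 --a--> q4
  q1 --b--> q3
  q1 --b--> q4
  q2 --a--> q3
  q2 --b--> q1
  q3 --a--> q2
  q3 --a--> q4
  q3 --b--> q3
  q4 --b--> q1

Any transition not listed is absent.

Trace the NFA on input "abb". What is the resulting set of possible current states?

Start in {q0}.
Read 'a': q0→{q2}; now {q2}.
Read 'b': q2→{q1}; now {q1}.
Read 'b': q1→{q3, q4}; now {q3, q4}.

{q3, q4}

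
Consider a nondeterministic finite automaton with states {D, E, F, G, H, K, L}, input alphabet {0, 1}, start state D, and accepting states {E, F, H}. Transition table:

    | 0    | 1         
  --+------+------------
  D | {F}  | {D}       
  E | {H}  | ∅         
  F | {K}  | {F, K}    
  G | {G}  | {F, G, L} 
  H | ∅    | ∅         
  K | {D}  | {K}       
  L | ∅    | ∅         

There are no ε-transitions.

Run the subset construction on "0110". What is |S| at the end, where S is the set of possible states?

Start in {D}.
Read '0': {D} → {F}.
Read '1': {F} → {F, K}.
Read '1': {F, K} → {F, K}.
Read '0': {F, K} → {D, K}.
That set has 2 states.

2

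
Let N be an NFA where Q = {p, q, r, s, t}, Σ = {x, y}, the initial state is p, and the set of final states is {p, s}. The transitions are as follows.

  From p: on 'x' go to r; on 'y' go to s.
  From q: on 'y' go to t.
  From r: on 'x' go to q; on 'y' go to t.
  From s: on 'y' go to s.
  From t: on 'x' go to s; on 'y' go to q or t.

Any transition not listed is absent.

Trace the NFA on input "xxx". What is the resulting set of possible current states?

∅

Start in {p}.
Read 'x': p→{r}; now {r}.
Read 'x': r→{q}; now {q}.
Read 'x': q→∅; now ∅.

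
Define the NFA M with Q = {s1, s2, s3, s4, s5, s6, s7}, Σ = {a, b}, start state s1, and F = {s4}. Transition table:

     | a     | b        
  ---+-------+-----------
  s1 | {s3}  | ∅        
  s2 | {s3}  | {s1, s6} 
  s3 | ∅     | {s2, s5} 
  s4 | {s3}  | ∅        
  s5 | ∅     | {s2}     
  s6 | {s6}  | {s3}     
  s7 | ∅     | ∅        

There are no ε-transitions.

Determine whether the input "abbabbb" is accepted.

Start in {s1}.
Read 'a': {s1} → {s3}.
Read 'b': {s3} → {s2, s5}.
Read 'b': {s2, s5} → {s1, s2, s6}.
Read 'a': {s1, s2, s6} → {s3, s6}.
Read 'b': {s3, s6} → {s2, s3, s5}.
Read 'b': {s2, s3, s5} → {s1, s2, s5, s6}.
Read 'b': {s1, s2, s5, s6} → {s1, s2, s3, s6}.
The final set {s1, s2, s3, s6} contains no accepting state.

No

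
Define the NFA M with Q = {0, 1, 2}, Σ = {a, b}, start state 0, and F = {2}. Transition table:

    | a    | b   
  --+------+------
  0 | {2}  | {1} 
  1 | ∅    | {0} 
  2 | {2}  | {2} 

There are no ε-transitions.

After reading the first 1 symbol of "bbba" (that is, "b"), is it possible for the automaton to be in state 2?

No

Start in {0}.
Read 'b': 0→{1}; now {1}.
State 2 is not in {1}.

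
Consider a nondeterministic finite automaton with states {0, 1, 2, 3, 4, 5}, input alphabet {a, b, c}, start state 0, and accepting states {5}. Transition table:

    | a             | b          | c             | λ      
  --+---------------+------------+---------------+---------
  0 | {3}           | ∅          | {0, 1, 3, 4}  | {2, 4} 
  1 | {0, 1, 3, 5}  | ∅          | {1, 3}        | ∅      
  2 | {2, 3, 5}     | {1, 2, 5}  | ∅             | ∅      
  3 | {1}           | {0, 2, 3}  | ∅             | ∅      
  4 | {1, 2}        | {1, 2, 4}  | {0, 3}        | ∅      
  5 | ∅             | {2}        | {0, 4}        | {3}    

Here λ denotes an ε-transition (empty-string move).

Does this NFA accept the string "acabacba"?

Yes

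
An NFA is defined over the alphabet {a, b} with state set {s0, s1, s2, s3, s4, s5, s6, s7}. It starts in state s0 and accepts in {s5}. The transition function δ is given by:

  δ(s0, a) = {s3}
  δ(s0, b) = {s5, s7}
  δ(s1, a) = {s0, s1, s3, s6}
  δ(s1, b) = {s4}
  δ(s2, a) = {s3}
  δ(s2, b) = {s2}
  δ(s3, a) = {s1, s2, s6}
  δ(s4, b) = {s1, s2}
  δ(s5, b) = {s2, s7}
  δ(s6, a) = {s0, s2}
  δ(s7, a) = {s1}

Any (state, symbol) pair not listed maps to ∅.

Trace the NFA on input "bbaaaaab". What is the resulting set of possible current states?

{s2, s4, s5, s7}

Start in {s0}.
Read 'b': {s0} → {s5, s7}.
Read 'b': {s5, s7} → {s2, s7}.
Read 'a': {s2, s7} → {s1, s3}.
Read 'a': {s1, s3} → {s0, s1, s2, s3, s6}.
Read 'a': {s0, s1, s2, s3, s6} → {s0, s1, s2, s3, s6}.
Read 'a': {s0, s1, s2, s3, s6} → {s0, s1, s2, s3, s6}.
Read 'a': {s0, s1, s2, s3, s6} → {s0, s1, s2, s3, s6}.
Read 'b': {s0, s1, s2, s3, s6} → {s2, s4, s5, s7}.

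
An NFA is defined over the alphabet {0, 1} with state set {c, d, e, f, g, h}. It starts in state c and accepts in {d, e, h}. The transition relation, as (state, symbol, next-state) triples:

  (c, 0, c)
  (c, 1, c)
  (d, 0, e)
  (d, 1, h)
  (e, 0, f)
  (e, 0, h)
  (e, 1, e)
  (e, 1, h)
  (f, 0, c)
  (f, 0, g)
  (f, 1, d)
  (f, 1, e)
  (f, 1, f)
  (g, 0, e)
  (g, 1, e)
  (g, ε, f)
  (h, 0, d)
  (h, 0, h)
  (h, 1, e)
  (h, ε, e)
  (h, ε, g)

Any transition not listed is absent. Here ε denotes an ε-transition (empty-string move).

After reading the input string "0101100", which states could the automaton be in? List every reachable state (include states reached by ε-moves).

Start in {c}.
Read '0': {c} → {c}.
Read '1': {c} → {c}.
Read '0': {c} → {c}.
Read '1': {c} → {c}.
Read '1': {c} → {c}.
Read '0': {c} → {c}.
Read '0': {c} → {c}.

{c}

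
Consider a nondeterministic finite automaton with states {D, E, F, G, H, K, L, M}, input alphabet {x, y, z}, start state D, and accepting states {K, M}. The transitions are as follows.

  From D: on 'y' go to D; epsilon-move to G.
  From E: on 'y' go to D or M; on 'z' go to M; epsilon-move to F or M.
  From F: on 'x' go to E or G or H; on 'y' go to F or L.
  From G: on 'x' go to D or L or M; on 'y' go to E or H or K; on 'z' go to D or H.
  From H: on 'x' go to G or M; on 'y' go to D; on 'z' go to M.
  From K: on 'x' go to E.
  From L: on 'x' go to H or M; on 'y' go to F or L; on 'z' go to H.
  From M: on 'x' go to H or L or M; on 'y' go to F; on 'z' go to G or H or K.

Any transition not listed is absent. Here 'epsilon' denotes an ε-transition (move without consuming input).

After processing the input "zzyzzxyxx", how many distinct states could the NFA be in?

Start: ε-closure({D}) = {D, G}.
Read 'z': D→∅, G→{D, H}; union {D, H}; ε-closure = {D, G, H}.
Read 'z': D→∅, G→{D, H}, H→{M}; union {D, H, M}; ε-closure = {D, G, H, M}.
Read 'y': D→{D}, G→{E, H, K}, H→{D}, M→{F}; union {D, E, F, H, K}; ε-closure = {D, E, F, G, H, K, M}.
Read 'z': D→∅, E→{M}, F→∅, G→{D, H}, H→{M}, K→∅, M→{G, H, K}; now {D, G, H, K, M}.
Read 'z': D→∅, G→{D, H}, H→{M}, K→∅, M→{G, H, K}; now {D, G, H, K, M}.
Read 'x': D→∅, G→{D, L, M}, H→{G, M}, K→{E}, M→{H, L, M}; union {D, E, G, H, L, M}; ε-closure = {D, E, F, G, H, L, M}.
Read 'y': D→{D}, E→{D, M}, F→{F, L}, G→{E, H, K}, H→{D}, L→{F, L}, M→{F}; union {D, E, F, H, K, L, M}; ε-closure = {D, E, F, G, H, K, L, M}.
Read 'x': D→∅, E→∅, F→{E, G, H}, G→{D, L, M}, H→{G, M}, K→{E}, L→{H, M}, M→{H, L, M}; union {D, E, G, H, L, M}; ε-closure = {D, E, F, G, H, L, M}.
Read 'x': D→∅, E→∅, F→{E, G, H}, G→{D, L, M}, H→{G, M}, L→{H, M}, M→{H, L, M}; union {D, E, G, H, L, M}; ε-closure = {D, E, F, G, H, L, M}.
That set has 7 states.

7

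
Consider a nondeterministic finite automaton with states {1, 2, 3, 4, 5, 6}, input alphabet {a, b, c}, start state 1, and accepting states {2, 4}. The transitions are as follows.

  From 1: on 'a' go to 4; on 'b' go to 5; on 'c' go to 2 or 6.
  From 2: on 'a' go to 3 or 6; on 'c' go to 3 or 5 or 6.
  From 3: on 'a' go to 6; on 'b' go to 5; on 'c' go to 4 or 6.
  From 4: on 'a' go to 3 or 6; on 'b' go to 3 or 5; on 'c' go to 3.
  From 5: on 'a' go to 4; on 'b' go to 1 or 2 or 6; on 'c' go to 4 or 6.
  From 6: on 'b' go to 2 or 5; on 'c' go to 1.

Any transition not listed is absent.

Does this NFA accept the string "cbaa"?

No

Start in {1}.
Read 'c': 1→{2, 6}; now {2, 6}.
Read 'b': 2→∅, 6→{2, 5}; now {2, 5}.
Read 'a': 2→{3, 6}, 5→{4}; now {3, 4, 6}.
Read 'a': 3→{6}, 4→{3, 6}, 6→∅; now {3, 6}.
The final set {3, 6} contains no accepting state.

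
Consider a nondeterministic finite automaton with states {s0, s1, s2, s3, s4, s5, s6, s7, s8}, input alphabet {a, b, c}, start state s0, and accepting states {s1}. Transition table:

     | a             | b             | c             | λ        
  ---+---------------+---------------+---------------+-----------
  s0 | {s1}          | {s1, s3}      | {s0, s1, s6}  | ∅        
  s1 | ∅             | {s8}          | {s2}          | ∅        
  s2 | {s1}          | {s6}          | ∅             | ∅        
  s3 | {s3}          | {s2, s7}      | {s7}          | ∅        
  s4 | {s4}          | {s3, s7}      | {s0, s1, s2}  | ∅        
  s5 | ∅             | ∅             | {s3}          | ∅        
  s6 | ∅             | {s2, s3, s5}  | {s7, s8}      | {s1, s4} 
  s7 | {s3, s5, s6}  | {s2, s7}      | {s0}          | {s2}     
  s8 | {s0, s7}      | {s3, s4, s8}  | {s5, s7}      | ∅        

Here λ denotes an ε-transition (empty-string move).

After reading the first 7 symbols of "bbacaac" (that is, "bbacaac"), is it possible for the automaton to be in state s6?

No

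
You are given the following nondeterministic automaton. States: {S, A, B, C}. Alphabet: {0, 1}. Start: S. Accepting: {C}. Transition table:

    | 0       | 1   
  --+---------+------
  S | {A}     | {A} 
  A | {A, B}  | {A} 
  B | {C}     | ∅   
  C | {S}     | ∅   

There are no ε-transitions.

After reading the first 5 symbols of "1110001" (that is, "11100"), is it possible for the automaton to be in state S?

No

Start in {S}.
Read '1': S→{A}; now {A}.
Read '1': A→{A}; now {A}.
Read '1': A→{A}; now {A}.
Read '0': A→{A, B}; now {A, B}.
Read '0': A→{A, B}, B→{C}; now {A, B, C}.
State S is not in {A, B, C}.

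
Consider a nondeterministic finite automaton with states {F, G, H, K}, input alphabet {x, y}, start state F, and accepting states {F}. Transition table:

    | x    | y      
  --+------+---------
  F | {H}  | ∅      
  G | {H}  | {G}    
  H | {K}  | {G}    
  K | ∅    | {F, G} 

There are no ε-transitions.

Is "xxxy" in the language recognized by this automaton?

Start in {F}.
Read 'x': F→{H}; now {H}.
Read 'x': H→{K}; now {K}.
Read 'x': K→∅; now ∅.
The set is empty and remains empty for the remaining 1 symbol.
The final set ∅ contains no accepting state.

No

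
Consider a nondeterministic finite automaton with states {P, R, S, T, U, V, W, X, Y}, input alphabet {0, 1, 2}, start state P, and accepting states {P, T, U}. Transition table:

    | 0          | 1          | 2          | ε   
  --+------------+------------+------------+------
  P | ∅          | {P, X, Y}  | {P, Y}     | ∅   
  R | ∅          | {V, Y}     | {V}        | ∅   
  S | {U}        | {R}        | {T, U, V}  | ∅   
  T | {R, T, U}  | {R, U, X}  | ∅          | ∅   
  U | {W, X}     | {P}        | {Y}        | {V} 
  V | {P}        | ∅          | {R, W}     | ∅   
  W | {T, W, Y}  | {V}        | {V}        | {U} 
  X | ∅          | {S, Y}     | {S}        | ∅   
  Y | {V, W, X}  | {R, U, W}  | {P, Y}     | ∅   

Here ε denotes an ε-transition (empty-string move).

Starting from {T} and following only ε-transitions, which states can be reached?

{T}

Begin with {T}.
No ε-moves leave this set, so the closure equals the set itself.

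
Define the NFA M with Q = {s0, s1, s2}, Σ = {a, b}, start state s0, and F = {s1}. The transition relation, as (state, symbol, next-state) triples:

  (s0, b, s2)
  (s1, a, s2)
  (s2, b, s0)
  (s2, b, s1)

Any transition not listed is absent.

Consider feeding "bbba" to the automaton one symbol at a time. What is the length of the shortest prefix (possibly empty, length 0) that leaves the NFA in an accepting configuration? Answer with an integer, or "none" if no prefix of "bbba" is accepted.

2

Start in {s0}.
Read 'b': {s0} → {s2}.
Read 'b': {s2} → {s0, s1}.
None of the earlier sets intersect F, but {s0, s1} does.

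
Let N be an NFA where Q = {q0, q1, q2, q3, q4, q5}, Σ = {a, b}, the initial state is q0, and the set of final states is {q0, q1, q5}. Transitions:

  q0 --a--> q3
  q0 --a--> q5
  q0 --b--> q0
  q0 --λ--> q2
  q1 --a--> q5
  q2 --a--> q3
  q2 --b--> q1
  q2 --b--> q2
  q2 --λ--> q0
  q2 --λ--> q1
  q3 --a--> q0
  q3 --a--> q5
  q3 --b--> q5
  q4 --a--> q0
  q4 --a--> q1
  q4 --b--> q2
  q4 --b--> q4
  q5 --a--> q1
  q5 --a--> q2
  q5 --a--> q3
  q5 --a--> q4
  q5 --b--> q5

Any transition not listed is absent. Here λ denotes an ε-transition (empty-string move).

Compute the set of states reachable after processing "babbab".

{q0, q1, q2, q4, q5}

Start: ε-closure({q0}) = {q0, q1, q2}.
Read 'b': q0→{q0}, q1→∅, q2→{q1, q2}; now {q0, q1, q2}.
Read 'a': q0→{q3, q5}, q1→{q5}, q2→{q3}; now {q3, q5}.
Read 'b': q3→{q5}, q5→{q5}; now {q5}.
Read 'b': q5→{q5}; now {q5}.
Read 'a': q5→{q1, q2, q3, q4}; union {q1, q2, q3, q4}; ε-closure = {q0, q1, q2, q3, q4}.
Read 'b': q0→{q0}, q1→∅, q2→{q1, q2}, q3→{q5}, q4→{q2, q4}; now {q0, q1, q2, q4, q5}.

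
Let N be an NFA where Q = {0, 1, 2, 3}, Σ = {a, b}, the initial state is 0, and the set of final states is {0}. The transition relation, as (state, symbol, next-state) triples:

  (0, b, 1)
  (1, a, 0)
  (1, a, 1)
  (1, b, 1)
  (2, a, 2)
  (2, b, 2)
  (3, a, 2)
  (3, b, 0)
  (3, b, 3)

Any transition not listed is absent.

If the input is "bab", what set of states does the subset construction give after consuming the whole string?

Start in {0}.
Read 'b': 0→{1}; now {1}.
Read 'a': 1→{0, 1}; now {0, 1}.
Read 'b': 0→{1}, 1→{1}; now {1}.

{1}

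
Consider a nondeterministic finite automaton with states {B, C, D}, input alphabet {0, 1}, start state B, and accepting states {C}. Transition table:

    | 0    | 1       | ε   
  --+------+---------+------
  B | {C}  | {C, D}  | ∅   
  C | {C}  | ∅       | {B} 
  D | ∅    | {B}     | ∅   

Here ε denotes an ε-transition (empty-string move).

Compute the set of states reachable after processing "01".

{B, C, D}

Start in {B}.
Read '0': B→{C}; union {C}; ε-closure = {B, C}.
Read '1': B→{C, D}, C→∅; union {C, D}; ε-closure = {B, C, D}.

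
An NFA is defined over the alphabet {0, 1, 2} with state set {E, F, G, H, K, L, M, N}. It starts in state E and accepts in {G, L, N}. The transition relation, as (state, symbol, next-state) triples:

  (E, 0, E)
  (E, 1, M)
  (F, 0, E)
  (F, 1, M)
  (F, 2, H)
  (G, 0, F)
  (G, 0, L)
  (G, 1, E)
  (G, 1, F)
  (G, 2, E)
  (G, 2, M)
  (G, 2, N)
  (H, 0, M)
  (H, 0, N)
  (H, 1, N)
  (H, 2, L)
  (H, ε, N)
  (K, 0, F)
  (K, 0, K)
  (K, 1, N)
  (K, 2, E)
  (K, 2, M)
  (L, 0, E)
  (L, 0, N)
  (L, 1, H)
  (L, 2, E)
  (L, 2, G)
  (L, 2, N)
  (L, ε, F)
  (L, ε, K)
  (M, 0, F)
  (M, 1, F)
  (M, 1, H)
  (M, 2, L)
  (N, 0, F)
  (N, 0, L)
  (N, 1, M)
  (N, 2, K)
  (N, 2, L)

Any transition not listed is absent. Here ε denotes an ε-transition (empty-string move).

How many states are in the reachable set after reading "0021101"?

0

Start in {E}.
Read '0': E→{E}; now {E}.
Read '0': E→{E}; now {E}.
Read '2': E→∅; now ∅.
The set is empty and remains empty for the remaining 4 symbols.
That set has 0 states.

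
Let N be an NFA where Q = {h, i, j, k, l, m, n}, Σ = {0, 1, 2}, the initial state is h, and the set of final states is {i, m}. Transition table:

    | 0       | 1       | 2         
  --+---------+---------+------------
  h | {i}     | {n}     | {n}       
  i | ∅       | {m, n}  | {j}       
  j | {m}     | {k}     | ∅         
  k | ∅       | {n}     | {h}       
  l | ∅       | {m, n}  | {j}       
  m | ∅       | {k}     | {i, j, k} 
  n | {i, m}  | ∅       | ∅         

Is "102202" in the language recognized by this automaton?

Yes

Start in {h}.
Read '1': h→{n}; now {n}.
Read '0': n→{i, m}; now {i, m}.
Read '2': i→{j}, m→{i, j, k}; now {i, j, k}.
Read '2': i→{j}, j→∅, k→{h}; now {h, j}.
Read '0': h→{i}, j→{m}; now {i, m}.
Read '2': i→{j}, m→{i, j, k}; now {i, j, k}.
The final set {i, j, k} contains the accepting state i.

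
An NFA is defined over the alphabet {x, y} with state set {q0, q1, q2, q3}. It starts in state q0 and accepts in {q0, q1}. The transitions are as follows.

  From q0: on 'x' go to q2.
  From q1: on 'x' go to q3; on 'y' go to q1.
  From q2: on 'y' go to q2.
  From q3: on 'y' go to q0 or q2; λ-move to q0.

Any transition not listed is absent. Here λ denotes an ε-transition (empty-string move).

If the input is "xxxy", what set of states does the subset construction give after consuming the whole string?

∅

Start in {q0}.
Read 'x': {q0} → {q2}.
Read 'x': {q2} → ∅.
The set is empty and remains empty for the remaining 2 symbols.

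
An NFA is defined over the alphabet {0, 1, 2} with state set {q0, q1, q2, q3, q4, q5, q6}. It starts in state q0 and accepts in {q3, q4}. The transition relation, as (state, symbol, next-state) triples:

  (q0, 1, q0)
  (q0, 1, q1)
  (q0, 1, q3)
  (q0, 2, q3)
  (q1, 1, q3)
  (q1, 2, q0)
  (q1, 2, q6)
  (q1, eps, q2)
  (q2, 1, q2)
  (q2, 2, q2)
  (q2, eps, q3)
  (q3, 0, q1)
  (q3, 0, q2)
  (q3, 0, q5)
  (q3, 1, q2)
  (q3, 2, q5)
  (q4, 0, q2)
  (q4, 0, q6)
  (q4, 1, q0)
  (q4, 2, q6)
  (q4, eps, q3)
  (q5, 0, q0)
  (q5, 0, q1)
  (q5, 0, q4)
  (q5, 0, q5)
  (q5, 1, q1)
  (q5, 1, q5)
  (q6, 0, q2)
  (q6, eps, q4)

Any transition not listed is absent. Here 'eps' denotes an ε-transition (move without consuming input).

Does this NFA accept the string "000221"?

Start in {q0}.
Read '0': {q0} → ∅.
The set is empty and remains empty for the remaining 5 symbols.
The final set ∅ contains no accepting state.

No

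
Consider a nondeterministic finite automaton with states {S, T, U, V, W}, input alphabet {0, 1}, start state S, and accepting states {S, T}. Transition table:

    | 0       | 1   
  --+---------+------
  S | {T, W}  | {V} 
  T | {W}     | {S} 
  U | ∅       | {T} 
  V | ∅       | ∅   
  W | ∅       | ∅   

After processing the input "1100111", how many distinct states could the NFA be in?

Start in {S}.
Read '1': S→{V}; now {V}.
Read '1': V→∅; now ∅.
The set is empty and remains empty for the remaining 5 symbols.
That set has 0 states.

0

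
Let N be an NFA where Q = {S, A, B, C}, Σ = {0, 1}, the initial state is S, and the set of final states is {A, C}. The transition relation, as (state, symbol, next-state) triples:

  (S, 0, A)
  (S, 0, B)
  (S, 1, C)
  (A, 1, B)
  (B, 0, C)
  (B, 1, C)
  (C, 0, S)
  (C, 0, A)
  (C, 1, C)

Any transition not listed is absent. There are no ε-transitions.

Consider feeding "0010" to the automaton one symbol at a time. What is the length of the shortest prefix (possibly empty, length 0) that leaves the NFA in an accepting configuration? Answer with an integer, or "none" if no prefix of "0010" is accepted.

Start in {S}.
Read '0': {S} → {A, B}.
None of the earlier sets intersect F, but {A, B} does.

1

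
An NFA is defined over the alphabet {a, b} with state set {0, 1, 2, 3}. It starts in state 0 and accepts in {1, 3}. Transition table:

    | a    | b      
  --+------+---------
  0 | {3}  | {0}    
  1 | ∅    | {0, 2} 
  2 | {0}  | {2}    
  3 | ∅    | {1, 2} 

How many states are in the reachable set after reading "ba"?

1

Start in {0}.
Read 'b': 0→{0}; now {0}.
Read 'a': 0→{3}; now {3}.
That set has 1 state.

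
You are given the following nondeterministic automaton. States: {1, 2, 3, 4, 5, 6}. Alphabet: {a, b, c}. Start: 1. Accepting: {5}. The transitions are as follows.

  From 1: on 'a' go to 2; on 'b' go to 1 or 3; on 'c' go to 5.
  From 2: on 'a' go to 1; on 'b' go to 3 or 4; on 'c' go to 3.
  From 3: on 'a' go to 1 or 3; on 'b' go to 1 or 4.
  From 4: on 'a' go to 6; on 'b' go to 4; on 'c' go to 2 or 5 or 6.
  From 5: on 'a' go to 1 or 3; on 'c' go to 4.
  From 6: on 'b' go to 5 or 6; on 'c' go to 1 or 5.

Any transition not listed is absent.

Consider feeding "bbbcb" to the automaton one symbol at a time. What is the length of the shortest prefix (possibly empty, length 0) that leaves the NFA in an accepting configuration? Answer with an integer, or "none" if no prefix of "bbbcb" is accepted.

Start in {1}.
Read 'b': {1} → {1, 3}.
Read 'b': {1, 3} → {1, 3, 4}.
Read 'b': {1, 3, 4} → {1, 3, 4}.
Read 'c': {1, 3, 4} → {2, 5, 6}.
None of the earlier sets intersect F, but {2, 5, 6} does.

4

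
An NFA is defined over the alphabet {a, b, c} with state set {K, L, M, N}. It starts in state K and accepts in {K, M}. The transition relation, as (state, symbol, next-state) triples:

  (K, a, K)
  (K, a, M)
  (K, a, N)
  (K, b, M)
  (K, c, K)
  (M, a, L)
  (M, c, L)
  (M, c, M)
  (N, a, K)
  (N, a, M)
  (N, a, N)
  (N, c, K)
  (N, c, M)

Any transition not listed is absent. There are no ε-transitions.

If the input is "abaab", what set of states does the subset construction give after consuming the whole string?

∅

Start in {K}.
Read 'a': K→{K, M, N}; now {K, M, N}.
Read 'b': K→{M}, M→∅, N→∅; now {M}.
Read 'a': M→{L}; now {L}.
Read 'a': L→∅; now ∅.
The set is empty and remains empty for the remaining 1 symbol.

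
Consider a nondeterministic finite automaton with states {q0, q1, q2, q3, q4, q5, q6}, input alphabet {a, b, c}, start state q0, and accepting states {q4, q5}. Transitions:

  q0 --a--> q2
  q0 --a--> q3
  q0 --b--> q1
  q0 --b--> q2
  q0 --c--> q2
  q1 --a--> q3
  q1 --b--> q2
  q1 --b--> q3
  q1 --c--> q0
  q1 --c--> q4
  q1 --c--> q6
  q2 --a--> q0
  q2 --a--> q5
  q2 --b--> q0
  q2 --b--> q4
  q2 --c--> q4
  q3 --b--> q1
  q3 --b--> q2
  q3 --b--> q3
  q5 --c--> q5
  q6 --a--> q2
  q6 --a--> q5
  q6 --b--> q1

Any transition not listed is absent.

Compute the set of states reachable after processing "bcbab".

{q1, q2, q3}

Start in {q0}.
Read 'b': q0→{q1, q2}; now {q1, q2}.
Read 'c': q1→{q0, q4, q6}, q2→{q4}; now {q0, q4, q6}.
Read 'b': q0→{q1, q2}, q4→∅, q6→{q1}; now {q1, q2}.
Read 'a': q1→{q3}, q2→{q0, q5}; now {q0, q3, q5}.
Read 'b': q0→{q1, q2}, q3→{q1, q2, q3}, q5→∅; now {q1, q2, q3}.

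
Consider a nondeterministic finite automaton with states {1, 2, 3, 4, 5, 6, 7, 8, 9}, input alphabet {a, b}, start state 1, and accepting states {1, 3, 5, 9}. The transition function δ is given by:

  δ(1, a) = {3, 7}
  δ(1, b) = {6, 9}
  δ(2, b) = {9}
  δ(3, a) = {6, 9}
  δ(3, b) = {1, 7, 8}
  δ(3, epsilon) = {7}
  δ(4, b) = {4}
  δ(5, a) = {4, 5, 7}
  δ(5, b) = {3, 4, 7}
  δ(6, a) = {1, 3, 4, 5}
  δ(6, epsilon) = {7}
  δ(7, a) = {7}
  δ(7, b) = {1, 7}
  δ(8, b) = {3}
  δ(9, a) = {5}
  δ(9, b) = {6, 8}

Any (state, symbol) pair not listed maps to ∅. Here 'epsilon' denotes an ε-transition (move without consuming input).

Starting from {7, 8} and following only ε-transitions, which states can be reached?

{7, 8}

Begin with {7, 8}.
No ε-moves leave this set, so the closure equals the set itself.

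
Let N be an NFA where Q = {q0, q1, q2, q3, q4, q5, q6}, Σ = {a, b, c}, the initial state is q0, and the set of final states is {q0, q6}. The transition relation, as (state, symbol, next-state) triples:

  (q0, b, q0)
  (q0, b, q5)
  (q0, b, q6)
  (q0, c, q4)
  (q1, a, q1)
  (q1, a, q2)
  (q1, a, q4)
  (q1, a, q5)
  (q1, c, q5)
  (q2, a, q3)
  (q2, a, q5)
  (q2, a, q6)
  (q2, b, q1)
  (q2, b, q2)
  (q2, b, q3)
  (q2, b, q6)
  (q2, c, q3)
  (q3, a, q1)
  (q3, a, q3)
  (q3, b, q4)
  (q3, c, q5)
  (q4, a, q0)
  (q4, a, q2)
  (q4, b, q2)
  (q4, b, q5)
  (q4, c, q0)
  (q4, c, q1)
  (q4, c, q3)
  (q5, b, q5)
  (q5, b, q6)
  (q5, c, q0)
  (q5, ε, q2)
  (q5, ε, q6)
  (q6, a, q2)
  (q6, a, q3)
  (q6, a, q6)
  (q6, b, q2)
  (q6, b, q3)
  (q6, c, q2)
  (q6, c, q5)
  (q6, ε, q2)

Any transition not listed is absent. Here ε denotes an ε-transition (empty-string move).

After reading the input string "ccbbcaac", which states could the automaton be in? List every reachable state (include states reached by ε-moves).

{q0, q1, q2, q3, q5, q6}

Start in {q0}.
Read 'c': q0→{q4}; now {q4}.
Read 'c': q4→{q0, q1, q3}; now {q0, q1, q3}.
Read 'b': q0→{q0, q5, q6}, q1→∅, q3→{q4}; union {q0, q4, q5, q6}; ε-closure = {q0, q2, q4, q5, q6}.
Read 'b': q0→{q0, q5, q6}, q2→{q1, q2, q3, q6}, q4→{q2, q5}, q5→{q5, q6}, q6→{q2, q3}; now {q0, q1, q2, q3, q5, q6}.
Read 'c': q0→{q4}, q1→{q5}, q2→{q3}, q3→{q5}, q5→{q0}, q6→{q2, q5}; union {q0, q2, q3, q4, q5}; ε-closure = {q0, q2, q3, q4, q5, q6}.
Read 'a': q0→∅, q2→{q3, q5, q6}, q3→{q1, q3}, q4→{q0, q2}, q5→∅, q6→{q2, q3, q6}; now {q0, q1, q2, q3, q5, q6}.
Read 'a': q0→∅, q1→{q1, q2, q4, q5}, q2→{q3, q5, q6}, q3→{q1, q3}, q5→∅, q6→{q2, q3, q6}; now {q1, q2, q3, q4, q5, q6}.
Read 'c': q1→{q5}, q2→{q3}, q3→{q5}, q4→{q0, q1, q3}, q5→{q0}, q6→{q2, q5}; union {q0, q1, q2, q3, q5}; ε-closure = {q0, q1, q2, q3, q5, q6}.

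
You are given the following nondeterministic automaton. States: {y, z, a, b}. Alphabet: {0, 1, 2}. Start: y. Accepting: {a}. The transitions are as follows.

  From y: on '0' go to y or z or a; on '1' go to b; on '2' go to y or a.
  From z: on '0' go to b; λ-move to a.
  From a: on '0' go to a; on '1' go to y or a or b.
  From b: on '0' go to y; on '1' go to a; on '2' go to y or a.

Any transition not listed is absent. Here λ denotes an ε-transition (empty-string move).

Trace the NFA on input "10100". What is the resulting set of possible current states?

{y, z, a}

Start in {y}.
Read '1': {y} → {b}.
Read '0': {b} → {y}.
Read '1': {y} → {b}.
Read '0': {b} → {y}.
Read '0': {y} → {y, z, a}.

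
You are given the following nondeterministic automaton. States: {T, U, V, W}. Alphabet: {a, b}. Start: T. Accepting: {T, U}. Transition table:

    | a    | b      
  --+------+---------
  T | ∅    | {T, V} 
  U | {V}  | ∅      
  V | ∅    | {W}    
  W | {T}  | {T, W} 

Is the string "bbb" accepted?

Start in {T}.
Read 'b': T→{T, V}; now {T, V}.
Read 'b': T→{T, V}, V→{W}; now {T, V, W}.
Read 'b': T→{T, V}, V→{W}, W→{T, W}; now {T, V, W}.
The final set {T, V, W} contains the accepting state T.

Yes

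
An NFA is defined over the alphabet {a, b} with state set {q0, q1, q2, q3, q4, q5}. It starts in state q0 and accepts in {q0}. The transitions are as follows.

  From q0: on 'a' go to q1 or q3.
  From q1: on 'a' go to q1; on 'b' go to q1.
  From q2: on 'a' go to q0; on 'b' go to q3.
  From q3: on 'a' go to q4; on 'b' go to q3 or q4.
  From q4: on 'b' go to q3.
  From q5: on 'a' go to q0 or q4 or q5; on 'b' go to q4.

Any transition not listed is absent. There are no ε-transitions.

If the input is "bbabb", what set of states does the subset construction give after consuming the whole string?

∅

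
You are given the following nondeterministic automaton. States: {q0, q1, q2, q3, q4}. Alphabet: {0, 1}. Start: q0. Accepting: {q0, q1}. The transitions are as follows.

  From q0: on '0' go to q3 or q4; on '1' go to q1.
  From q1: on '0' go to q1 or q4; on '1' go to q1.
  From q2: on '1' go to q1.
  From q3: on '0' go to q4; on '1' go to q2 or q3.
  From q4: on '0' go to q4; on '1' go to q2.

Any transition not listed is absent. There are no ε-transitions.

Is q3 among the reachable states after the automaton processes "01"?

Start in {q0}.
Read '0': q0→{q3, q4}; now {q3, q4}.
Read '1': q3→{q2, q3}, q4→{q2}; now {q2, q3}.
State q3 is in {q2, q3}.

Yes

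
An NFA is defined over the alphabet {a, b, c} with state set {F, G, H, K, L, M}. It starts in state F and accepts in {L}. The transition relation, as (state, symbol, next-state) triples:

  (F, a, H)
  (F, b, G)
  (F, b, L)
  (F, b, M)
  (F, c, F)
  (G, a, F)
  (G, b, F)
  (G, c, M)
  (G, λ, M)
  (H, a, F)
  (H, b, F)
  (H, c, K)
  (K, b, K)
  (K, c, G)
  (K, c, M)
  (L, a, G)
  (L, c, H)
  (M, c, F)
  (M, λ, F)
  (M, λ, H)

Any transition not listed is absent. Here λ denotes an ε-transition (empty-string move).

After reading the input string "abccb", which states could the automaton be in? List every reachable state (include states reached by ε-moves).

{F, G, H, L, M}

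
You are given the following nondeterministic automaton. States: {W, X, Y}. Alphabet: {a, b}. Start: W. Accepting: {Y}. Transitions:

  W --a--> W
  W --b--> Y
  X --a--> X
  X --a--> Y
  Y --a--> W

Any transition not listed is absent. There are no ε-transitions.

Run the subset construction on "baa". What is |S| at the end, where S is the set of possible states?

Start in {W}.
Read 'b': {W} → {Y}.
Read 'a': {Y} → {W}.
Read 'a': {W} → {W}.
That set has 1 state.

1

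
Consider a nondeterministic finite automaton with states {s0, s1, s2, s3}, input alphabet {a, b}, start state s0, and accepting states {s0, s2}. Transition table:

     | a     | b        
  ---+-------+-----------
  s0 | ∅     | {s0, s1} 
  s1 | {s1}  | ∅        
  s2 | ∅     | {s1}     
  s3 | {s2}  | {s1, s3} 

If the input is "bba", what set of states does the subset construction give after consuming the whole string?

{s1}

Start in {s0}.
Read 'b': {s0} → {s0, s1}.
Read 'b': {s0, s1} → {s0, s1}.
Read 'a': {s0, s1} → {s1}.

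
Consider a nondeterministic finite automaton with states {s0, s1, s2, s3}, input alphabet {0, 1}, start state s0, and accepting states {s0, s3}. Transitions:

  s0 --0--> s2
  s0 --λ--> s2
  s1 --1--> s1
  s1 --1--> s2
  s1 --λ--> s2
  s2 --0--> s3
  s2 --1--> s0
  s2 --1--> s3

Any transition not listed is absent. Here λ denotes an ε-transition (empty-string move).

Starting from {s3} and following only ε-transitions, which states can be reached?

Begin with {s3}.
No ε-moves leave this set, so the closure equals the set itself.

{s3}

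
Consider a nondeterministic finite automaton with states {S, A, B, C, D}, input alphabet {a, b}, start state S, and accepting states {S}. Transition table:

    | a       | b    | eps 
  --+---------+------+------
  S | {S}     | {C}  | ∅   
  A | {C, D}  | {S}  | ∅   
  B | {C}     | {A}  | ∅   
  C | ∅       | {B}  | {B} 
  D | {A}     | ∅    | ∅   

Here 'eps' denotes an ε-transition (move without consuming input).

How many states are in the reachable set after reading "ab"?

2

Start in {S}.
Read 'a': {S} → {S}.
Read 'b': {S} → {B, C}.
That set has 2 states.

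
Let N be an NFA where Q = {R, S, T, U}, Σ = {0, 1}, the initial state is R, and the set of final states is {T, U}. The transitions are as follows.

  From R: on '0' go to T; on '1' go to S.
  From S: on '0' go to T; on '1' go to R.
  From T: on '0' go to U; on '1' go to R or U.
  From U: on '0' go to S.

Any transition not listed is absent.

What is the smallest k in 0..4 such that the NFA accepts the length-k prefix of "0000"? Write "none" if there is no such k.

1

Start in {R}.
Read '0': R→{T}; now {T}.
None of the earlier sets intersect F, but {T} does.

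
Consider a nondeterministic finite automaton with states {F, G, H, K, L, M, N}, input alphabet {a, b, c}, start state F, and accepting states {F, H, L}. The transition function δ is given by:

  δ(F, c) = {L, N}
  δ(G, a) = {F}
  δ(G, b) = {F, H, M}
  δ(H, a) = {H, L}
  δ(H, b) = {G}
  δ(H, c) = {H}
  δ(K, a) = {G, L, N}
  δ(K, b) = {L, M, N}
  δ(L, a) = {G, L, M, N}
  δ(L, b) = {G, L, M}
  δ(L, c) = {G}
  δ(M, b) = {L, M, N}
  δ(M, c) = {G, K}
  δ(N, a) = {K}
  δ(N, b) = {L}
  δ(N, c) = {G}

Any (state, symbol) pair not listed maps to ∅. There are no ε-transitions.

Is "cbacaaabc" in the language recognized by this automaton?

Start in {F}.
Read 'c': {F} → {L, N}.
Read 'b': {L, N} → {G, L, M}.
Read 'a': {G, L, M} → {F, G, L, M, N}.
Read 'c': {F, G, L, M, N} → {G, K, L, N}.
Read 'a': {G, K, L, N} → {F, G, K, L, M, N}.
Read 'a': {F, G, K, L, M, N} → {F, G, K, L, M, N}.
Read 'a': {F, G, K, L, M, N} → {F, G, K, L, M, N}.
Read 'b': {F, G, K, L, M, N} → {F, G, H, L, M, N}.
Read 'c': {F, G, H, L, M, N} → {G, H, K, L, N}.
The final set {G, H, K, L, N} contains the accepting states H, L.

Yes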